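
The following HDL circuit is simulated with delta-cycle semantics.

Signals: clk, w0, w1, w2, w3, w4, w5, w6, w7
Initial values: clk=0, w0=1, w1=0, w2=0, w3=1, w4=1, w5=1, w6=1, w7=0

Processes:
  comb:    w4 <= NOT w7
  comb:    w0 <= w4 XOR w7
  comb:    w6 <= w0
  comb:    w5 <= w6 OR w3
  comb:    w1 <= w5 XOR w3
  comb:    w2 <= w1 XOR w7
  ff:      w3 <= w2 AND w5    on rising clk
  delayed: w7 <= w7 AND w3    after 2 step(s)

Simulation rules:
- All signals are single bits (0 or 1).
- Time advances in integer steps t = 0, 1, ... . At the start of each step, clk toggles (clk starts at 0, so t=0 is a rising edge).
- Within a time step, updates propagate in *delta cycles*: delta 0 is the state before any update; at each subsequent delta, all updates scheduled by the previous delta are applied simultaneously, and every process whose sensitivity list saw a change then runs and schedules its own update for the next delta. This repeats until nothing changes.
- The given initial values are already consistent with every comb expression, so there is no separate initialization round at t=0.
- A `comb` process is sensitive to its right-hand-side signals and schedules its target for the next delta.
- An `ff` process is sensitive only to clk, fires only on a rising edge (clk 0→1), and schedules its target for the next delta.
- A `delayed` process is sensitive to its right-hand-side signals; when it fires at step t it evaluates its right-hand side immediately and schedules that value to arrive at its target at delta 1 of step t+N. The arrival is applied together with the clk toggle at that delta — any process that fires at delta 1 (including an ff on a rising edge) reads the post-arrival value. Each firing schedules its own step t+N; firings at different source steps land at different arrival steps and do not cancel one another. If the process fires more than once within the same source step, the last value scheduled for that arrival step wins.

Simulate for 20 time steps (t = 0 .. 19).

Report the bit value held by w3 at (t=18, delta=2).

1

t=0 Δ0: w2=0 w4=1 w6=1 w3=1 clk=0 w5=1 w7=0 w0=1 w1=0
  Δ1: clk:0→1
  Δ2: w3:1→0
  Δ3: w1:0→1
  Δ4: w2:0→1
  (4Δ to stable)
t=1 Δ0: w2=1 w4=1 w6=1 w3=0 clk=1 w5=1 w7=0 w0=1 w1=1
  Δ1: clk:1→0
  (1Δ to stable)
t=2 Δ0: w2=1 w4=1 w6=1 w3=0 clk=0 w5=1 w7=0 w0=1 w1=1
  Δ1: clk:0→1
  Δ2: w3:0→1
  Δ3: w1:1→0
  Δ4: w2:1→0
  (4Δ to stable)
t=3 Δ0: w2=0 w4=1 w6=1 w3=1 clk=1 w5=1 w7=0 w0=1 w1=0
  Δ1: clk:1→0
  (1Δ to stable)
t=4 Δ0: w2=0 w4=1 w6=1 w3=1 clk=0 w5=1 w7=0 w0=1 w1=0
  Δ1: clk:0→1
  Δ2: w3:1→0
  Δ3: w1:0→1
  Δ4: w2:0→1
  (4Δ to stable)
t=5 Δ0: w2=1 w4=1 w6=1 w3=0 clk=1 w5=1 w7=0 w0=1 w1=1
  Δ1: clk:1→0
  (1Δ to stable)
t=6 Δ0: w2=1 w4=1 w6=1 w3=0 clk=0 w5=1 w7=0 w0=1 w1=1
  Δ1: clk:0→1
  Δ2: w3:0→1
  Δ3: w1:1→0
  Δ4: w2:1→0
  (4Δ to stable)
t=7 Δ0: w2=0 w4=1 w6=1 w3=1 clk=1 w5=1 w7=0 w0=1 w1=0
  Δ1: clk:1→0
  (1Δ to stable)
t=8 Δ0: w2=0 w4=1 w6=1 w3=1 clk=0 w5=1 w7=0 w0=1 w1=0
  Δ1: clk:0→1
  Δ2: w3:1→0
  Δ3: w1:0→1
  Δ4: w2:0→1
  (4Δ to stable)
t=9 Δ0: w2=1 w4=1 w6=1 w3=0 clk=1 w5=1 w7=0 w0=1 w1=1
  Δ1: clk:1→0
  (1Δ to stable)
t=10 Δ0: w2=1 w4=1 w6=1 w3=0 clk=0 w5=1 w7=0 w0=1 w1=1
  Δ1: clk:0→1
  Δ2: w3:0→1
  Δ3: w1:1→0
  Δ4: w2:1→0
  (4Δ to stable)
t=11 Δ0: w2=0 w4=1 w6=1 w3=1 clk=1 w5=1 w7=0 w0=1 w1=0
  Δ1: clk:1→0
  (1Δ to stable)
t=12 Δ0: w2=0 w4=1 w6=1 w3=1 clk=0 w5=1 w7=0 w0=1 w1=0
  Δ1: clk:0→1
  Δ2: w3:1→0
  Δ3: w1:0→1
  Δ4: w2:0→1
  (4Δ to stable)
t=13 Δ0: w2=1 w4=1 w6=1 w3=0 clk=1 w5=1 w7=0 w0=1 w1=1
  Δ1: clk:1→0
  (1Δ to stable)
t=14 Δ0: w2=1 w4=1 w6=1 w3=0 clk=0 w5=1 w7=0 w0=1 w1=1
  Δ1: clk:0→1
  Δ2: w3:0→1
  Δ3: w1:1→0
  Δ4: w2:1→0
  (4Δ to stable)
t=15 Δ0: w2=0 w4=1 w6=1 w3=1 clk=1 w5=1 w7=0 w0=1 w1=0
  Δ1: clk:1→0
  (1Δ to stable)
t=16 Δ0: w2=0 w4=1 w6=1 w3=1 clk=0 w5=1 w7=0 w0=1 w1=0
  Δ1: clk:0→1
  Δ2: w3:1→0
  Δ3: w1:0→1
  Δ4: w2:0→1
  (4Δ to stable)
t=17 Δ0: w2=1 w4=1 w6=1 w3=0 clk=1 w5=1 w7=0 w0=1 w1=1
  Δ1: clk:1→0
  (1Δ to stable)
t=18 Δ0: w2=1 w4=1 w6=1 w3=0 clk=0 w5=1 w7=0 w0=1 w1=1
  Δ1: clk:0→1
  Δ2: w3:0→1
  Δ3: w1:1→0
  Δ4: w2:1→0
  (4Δ to stable)
t=19 Δ0: w2=0 w4=1 w6=1 w3=1 clk=1 w5=1 w7=0 w0=1 w1=0
  Δ1: clk:1→0
  (1Δ to stable)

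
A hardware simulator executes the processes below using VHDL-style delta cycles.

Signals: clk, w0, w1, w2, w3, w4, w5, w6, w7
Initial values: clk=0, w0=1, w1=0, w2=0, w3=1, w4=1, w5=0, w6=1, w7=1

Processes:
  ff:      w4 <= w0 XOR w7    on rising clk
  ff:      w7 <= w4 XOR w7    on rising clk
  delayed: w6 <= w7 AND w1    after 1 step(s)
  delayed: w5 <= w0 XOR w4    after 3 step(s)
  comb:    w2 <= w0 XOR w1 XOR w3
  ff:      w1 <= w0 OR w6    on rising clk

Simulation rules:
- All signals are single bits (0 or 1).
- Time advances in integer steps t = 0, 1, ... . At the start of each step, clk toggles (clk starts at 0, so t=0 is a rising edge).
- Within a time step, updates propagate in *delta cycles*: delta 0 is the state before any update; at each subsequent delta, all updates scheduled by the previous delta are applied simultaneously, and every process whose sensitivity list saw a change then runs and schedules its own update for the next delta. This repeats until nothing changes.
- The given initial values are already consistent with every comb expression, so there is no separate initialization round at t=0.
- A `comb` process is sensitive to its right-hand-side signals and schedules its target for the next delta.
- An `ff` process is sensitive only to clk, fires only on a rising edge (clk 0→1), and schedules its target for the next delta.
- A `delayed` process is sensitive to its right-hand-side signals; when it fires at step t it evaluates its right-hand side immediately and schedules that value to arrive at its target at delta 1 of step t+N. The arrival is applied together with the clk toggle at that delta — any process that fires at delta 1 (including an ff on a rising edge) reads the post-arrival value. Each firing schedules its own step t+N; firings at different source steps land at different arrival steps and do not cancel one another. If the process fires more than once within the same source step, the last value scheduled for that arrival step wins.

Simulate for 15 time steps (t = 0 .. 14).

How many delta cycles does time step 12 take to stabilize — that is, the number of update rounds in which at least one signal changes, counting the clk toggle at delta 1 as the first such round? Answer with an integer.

2

t=0 Δ0: w4=1 clk=0 w0=1 w5=0 w6=1 w2=0 w1=0 w7=1 w3=1
  Δ1: clk:0→1
  Δ2: w4:1→0, w1:0→1, w7:1→0
  Δ3: w2:0→1
  (3Δ to stable)
t=1 Δ0: w4=0 clk=1 w0=1 w5=0 w6=1 w2=1 w1=1 w7=0 w3=1
  Δ1: clk:1→0, w6:1→0
  (1Δ to stable)
t=2 Δ0: w4=0 clk=0 w0=1 w5=0 w6=0 w2=1 w1=1 w7=0 w3=1
  Δ1: clk:0→1
  Δ2: w4:0→1
  (2Δ to stable)
t=3 Δ0: w4=1 clk=1 w0=1 w5=0 w6=0 w2=1 w1=1 w7=0 w3=1
  Δ1: clk:1→0, w5:0→1
  (1Δ to stable)
t=4 Δ0: w4=1 clk=0 w0=1 w5=1 w6=0 w2=1 w1=1 w7=0 w3=1
  Δ1: clk:0→1
  Δ2: w7:0→1
  (2Δ to stable)
t=5 Δ0: w4=1 clk=1 w0=1 w5=1 w6=0 w2=1 w1=1 w7=1 w3=1
  Δ1: clk:1→0, w5:1→0, w6:0→1
  (1Δ to stable)
t=6 Δ0: w4=1 clk=0 w0=1 w5=0 w6=1 w2=1 w1=1 w7=1 w3=1
  Δ1: clk:0→1
  Δ2: w4:1→0, w7:1→0
  (2Δ to stable)
t=7 Δ0: w4=0 clk=1 w0=1 w5=0 w6=1 w2=1 w1=1 w7=0 w3=1
  Δ1: clk:1→0, w6:1→0
  (1Δ to stable)
t=8 Δ0: w4=0 clk=0 w0=1 w5=0 w6=0 w2=1 w1=1 w7=0 w3=1
  Δ1: clk:0→1
  Δ2: w4:0→1
  (2Δ to stable)
t=9 Δ0: w4=1 clk=1 w0=1 w5=0 w6=0 w2=1 w1=1 w7=0 w3=1
  Δ1: clk:1→0, w5:0→1
  (1Δ to stable)
t=10 Δ0: w4=1 clk=0 w0=1 w5=1 w6=0 w2=1 w1=1 w7=0 w3=1
  Δ1: clk:0→1
  Δ2: w7:0→1
  (2Δ to stable)
t=11 Δ0: w4=1 clk=1 w0=1 w5=1 w6=0 w2=1 w1=1 w7=1 w3=1
  Δ1: clk:1→0, w5:1→0, w6:0→1
  (1Δ to stable)
t=12 Δ0: w4=1 clk=0 w0=1 w5=0 w6=1 w2=1 w1=1 w7=1 w3=1
  Δ1: clk:0→1
  Δ2: w4:1→0, w7:1→0
  (2Δ to stable)
t=13 Δ0: w4=0 clk=1 w0=1 w5=0 w6=1 w2=1 w1=1 w7=0 w3=1
  Δ1: clk:1→0, w6:1→0
  (1Δ to stable)
t=14 Δ0: w4=0 clk=0 w0=1 w5=0 w6=0 w2=1 w1=1 w7=0 w3=1
  Δ1: clk:0→1
  Δ2: w4:0→1
  (2Δ to stable)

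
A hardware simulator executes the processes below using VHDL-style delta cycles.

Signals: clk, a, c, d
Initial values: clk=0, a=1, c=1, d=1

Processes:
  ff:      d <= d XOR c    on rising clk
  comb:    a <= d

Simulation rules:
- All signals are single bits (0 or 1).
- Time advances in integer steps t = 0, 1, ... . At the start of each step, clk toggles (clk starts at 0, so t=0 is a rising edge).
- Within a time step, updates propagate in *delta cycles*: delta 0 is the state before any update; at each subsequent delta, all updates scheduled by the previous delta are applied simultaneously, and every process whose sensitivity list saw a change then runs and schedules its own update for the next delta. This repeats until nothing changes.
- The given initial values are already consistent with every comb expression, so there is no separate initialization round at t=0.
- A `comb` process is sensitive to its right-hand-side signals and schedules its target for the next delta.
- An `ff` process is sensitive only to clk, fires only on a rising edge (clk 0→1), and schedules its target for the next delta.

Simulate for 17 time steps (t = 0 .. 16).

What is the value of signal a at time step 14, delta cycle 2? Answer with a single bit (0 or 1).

0

t=0 Δ0: d=1 c=1 clk=0 a=1
  Δ1: clk:0→1
  Δ2: d:1→0
  Δ3: a:1→0
  (3Δ to stable)
t=1 Δ0: d=0 c=1 clk=1 a=0
  Δ1: clk:1→0
  (1Δ to stable)
t=2 Δ0: d=0 c=1 clk=0 a=0
  Δ1: clk:0→1
  Δ2: d:0→1
  Δ3: a:0→1
  (3Δ to stable)
t=3 Δ0: d=1 c=1 clk=1 a=1
  Δ1: clk:1→0
  (1Δ to stable)
t=4 Δ0: d=1 c=1 clk=0 a=1
  Δ1: clk:0→1
  Δ2: d:1→0
  Δ3: a:1→0
  (3Δ to stable)
t=5 Δ0: d=0 c=1 clk=1 a=0
  Δ1: clk:1→0
  (1Δ to stable)
t=6 Δ0: d=0 c=1 clk=0 a=0
  Δ1: clk:0→1
  Δ2: d:0→1
  Δ3: a:0→1
  (3Δ to stable)
t=7 Δ0: d=1 c=1 clk=1 a=1
  Δ1: clk:1→0
  (1Δ to stable)
t=8 Δ0: d=1 c=1 clk=0 a=1
  Δ1: clk:0→1
  Δ2: d:1→0
  Δ3: a:1→0
  (3Δ to stable)
t=9 Δ0: d=0 c=1 clk=1 a=0
  Δ1: clk:1→0
  (1Δ to stable)
t=10 Δ0: d=0 c=1 clk=0 a=0
  Δ1: clk:0→1
  Δ2: d:0→1
  Δ3: a:0→1
  (3Δ to stable)
t=11 Δ0: d=1 c=1 clk=1 a=1
  Δ1: clk:1→0
  (1Δ to stable)
t=12 Δ0: d=1 c=1 clk=0 a=1
  Δ1: clk:0→1
  Δ2: d:1→0
  Δ3: a:1→0
  (3Δ to stable)
t=13 Δ0: d=0 c=1 clk=1 a=0
  Δ1: clk:1→0
  (1Δ to stable)
t=14 Δ0: d=0 c=1 clk=0 a=0
  Δ1: clk:0→1
  Δ2: d:0→1
  Δ3: a:0→1
  (3Δ to stable)
t=15 Δ0: d=1 c=1 clk=1 a=1
  Δ1: clk:1→0
  (1Δ to stable)
t=16 Δ0: d=1 c=1 clk=0 a=1
  Δ1: clk:0→1
  Δ2: d:1→0
  Δ3: a:1→0
  (3Δ to stable)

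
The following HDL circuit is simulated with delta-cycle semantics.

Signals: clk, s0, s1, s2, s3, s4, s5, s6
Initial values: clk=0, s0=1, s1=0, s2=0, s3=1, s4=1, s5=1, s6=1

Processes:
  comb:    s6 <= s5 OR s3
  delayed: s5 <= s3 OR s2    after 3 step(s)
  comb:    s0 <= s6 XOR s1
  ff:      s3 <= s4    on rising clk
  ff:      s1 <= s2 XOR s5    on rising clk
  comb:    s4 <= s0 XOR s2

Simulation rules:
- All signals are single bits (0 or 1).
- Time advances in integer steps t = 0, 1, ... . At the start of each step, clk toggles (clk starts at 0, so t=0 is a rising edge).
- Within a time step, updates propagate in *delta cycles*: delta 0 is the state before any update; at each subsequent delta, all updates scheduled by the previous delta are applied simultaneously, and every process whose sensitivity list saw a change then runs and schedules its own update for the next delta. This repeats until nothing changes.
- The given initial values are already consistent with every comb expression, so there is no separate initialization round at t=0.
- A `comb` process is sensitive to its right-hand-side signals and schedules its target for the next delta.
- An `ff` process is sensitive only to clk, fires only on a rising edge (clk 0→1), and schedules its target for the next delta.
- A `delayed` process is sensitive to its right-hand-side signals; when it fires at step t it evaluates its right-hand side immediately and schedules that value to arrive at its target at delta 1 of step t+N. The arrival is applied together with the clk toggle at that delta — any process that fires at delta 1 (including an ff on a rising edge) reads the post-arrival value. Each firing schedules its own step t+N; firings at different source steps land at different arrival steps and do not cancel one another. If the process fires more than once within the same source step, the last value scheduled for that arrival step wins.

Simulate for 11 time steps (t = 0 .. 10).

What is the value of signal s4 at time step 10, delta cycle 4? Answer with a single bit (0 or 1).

t=0 Δ0: s1=0 clk=0 s4=1 s3=1 s2=0 s6=1 s0=1 s5=1
  Δ1: clk:0→1
  Δ2: s1:0→1
  Δ3: s0:1→0
  Δ4: s4:1→0
  (4Δ to stable)
t=1 Δ0: s1=1 clk=1 s4=0 s3=1 s2=0 s6=1 s0=0 s5=1
  Δ1: clk:1→0
  (1Δ to stable)
t=2 Δ0: s1=1 clk=0 s4=0 s3=1 s2=0 s6=1 s0=0 s5=1
  Δ1: clk:0→1
  Δ2: s3:1→0
  (2Δ to stable)
t=3 Δ0: s1=1 clk=1 s4=0 s3=0 s2=0 s6=1 s0=0 s5=1
  Δ1: clk:1→0
  (1Δ to stable)
t=4 Δ0: s1=1 clk=0 s4=0 s3=0 s2=0 s6=1 s0=0 s5=1
  Δ1: clk:0→1
  (1Δ to stable)
t=5 Δ0: s1=1 clk=1 s4=0 s3=0 s2=0 s6=1 s0=0 s5=1
  Δ1: clk:1→0, s5:1→0
  Δ2: s6:1→0
  Δ3: s0:0→1
  Δ4: s4:0→1
  (4Δ to stable)
t=6 Δ0: s1=1 clk=0 s4=1 s3=0 s2=0 s6=0 s0=1 s5=0
  Δ1: clk:0→1
  Δ2: s1:1→0, s3:0→1
  Δ3: s6:0→1, s0:1→0
  Δ4: s4:1→0, s0:0→1
  Δ5: s4:0→1
  (5Δ to stable)
t=7 Δ0: s1=0 clk=1 s4=1 s3=1 s2=0 s6=1 s0=1 s5=0
  Δ1: clk:1→0
  (1Δ to stable)
t=8 Δ0: s1=0 clk=0 s4=1 s3=1 s2=0 s6=1 s0=1 s5=0
  Δ1: clk:0→1
  (1Δ to stable)
t=9 Δ0: s1=0 clk=1 s4=1 s3=1 s2=0 s6=1 s0=1 s5=0
  Δ1: clk:1→0, s5:0→1
  (1Δ to stable)
t=10 Δ0: s1=0 clk=0 s4=1 s3=1 s2=0 s6=1 s0=1 s5=1
  Δ1: clk:0→1
  Δ2: s1:0→1
  Δ3: s0:1→0
  Δ4: s4:1→0
  (4Δ to stable)

0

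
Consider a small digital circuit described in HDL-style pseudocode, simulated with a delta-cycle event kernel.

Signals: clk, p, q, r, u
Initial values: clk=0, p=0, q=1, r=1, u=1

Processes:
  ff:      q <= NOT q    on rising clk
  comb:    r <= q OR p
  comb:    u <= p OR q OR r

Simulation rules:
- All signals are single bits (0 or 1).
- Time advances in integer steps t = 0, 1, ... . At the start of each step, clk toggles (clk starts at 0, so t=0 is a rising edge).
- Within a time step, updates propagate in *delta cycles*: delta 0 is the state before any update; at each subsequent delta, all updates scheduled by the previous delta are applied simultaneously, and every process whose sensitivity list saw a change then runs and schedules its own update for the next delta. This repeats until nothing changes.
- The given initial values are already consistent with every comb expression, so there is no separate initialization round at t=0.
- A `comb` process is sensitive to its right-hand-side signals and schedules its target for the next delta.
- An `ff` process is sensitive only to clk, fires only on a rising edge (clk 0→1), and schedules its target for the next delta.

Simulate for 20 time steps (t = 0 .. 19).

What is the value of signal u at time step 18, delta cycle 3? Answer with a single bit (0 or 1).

1

t0.Δ0 clk=0 u=1 p=0 q=1 r=1
t0.Δ1 clk=1 u=1 p=0 q=1 r=1
t0.Δ2 clk=1 u=1 p=0 q=0 r=1
t0.Δ3 clk=1 u=1 p=0 q=0 r=0
t0.Δ4 clk=1 u=0 p=0 q=0 r=0
t1.Δ0 clk=1 u=0 p=0 q=0 r=0
t1.Δ1 clk=0 u=0 p=0 q=0 r=0
t2.Δ0 clk=0 u=0 p=0 q=0 r=0
t2.Δ1 clk=1 u=0 p=0 q=0 r=0
t2.Δ2 clk=1 u=0 p=0 q=1 r=0
t2.Δ3 clk=1 u=1 p=0 q=1 r=1
t3.Δ0 clk=1 u=1 p=0 q=1 r=1
t3.Δ1 clk=0 u=1 p=0 q=1 r=1
t4.Δ0 clk=0 u=1 p=0 q=1 r=1
t4.Δ1 clk=1 u=1 p=0 q=1 r=1
t4.Δ2 clk=1 u=1 p=0 q=0 r=1
t4.Δ3 clk=1 u=1 p=0 q=0 r=0
t4.Δ4 clk=1 u=0 p=0 q=0 r=0
t5.Δ0 clk=1 u=0 p=0 q=0 r=0
t5.Δ1 clk=0 u=0 p=0 q=0 r=0
t6.Δ0 clk=0 u=0 p=0 q=0 r=0
t6.Δ1 clk=1 u=0 p=0 q=0 r=0
t6.Δ2 clk=1 u=0 p=0 q=1 r=0
t6.Δ3 clk=1 u=1 p=0 q=1 r=1
t7.Δ0 clk=1 u=1 p=0 q=1 r=1
t7.Δ1 clk=0 u=1 p=0 q=1 r=1
t8.Δ0 clk=0 u=1 p=0 q=1 r=1
t8.Δ1 clk=1 u=1 p=0 q=1 r=1
t8.Δ2 clk=1 u=1 p=0 q=0 r=1
t8.Δ3 clk=1 u=1 p=0 q=0 r=0
t8.Δ4 clk=1 u=0 p=0 q=0 r=0
t9.Δ0 clk=1 u=0 p=0 q=0 r=0
t9.Δ1 clk=0 u=0 p=0 q=0 r=0
t10.Δ0 clk=0 u=0 p=0 q=0 r=0
t10.Δ1 clk=1 u=0 p=0 q=0 r=0
t10.Δ2 clk=1 u=0 p=0 q=1 r=0
t10.Δ3 clk=1 u=1 p=0 q=1 r=1
t11.Δ0 clk=1 u=1 p=0 q=1 r=1
t11.Δ1 clk=0 u=1 p=0 q=1 r=1
t12.Δ0 clk=0 u=1 p=0 q=1 r=1
t12.Δ1 clk=1 u=1 p=0 q=1 r=1
t12.Δ2 clk=1 u=1 p=0 q=0 r=1
t12.Δ3 clk=1 u=1 p=0 q=0 r=0
t12.Δ4 clk=1 u=0 p=0 q=0 r=0
t13.Δ0 clk=1 u=0 p=0 q=0 r=0
t13.Δ1 clk=0 u=0 p=0 q=0 r=0
t14.Δ0 clk=0 u=0 p=0 q=0 r=0
t14.Δ1 clk=1 u=0 p=0 q=0 r=0
t14.Δ2 clk=1 u=0 p=0 q=1 r=0
t14.Δ3 clk=1 u=1 p=0 q=1 r=1
t15.Δ0 clk=1 u=1 p=0 q=1 r=1
t15.Δ1 clk=0 u=1 p=0 q=1 r=1
t16.Δ0 clk=0 u=1 p=0 q=1 r=1
t16.Δ1 clk=1 u=1 p=0 q=1 r=1
t16.Δ2 clk=1 u=1 p=0 q=0 r=1
t16.Δ3 clk=1 u=1 p=0 q=0 r=0
t16.Δ4 clk=1 u=0 p=0 q=0 r=0
t17.Δ0 clk=1 u=0 p=0 q=0 r=0
t17.Δ1 clk=0 u=0 p=0 q=0 r=0
t18.Δ0 clk=0 u=0 p=0 q=0 r=0
t18.Δ1 clk=1 u=0 p=0 q=0 r=0
t18.Δ2 clk=1 u=0 p=0 q=1 r=0
t18.Δ3 clk=1 u=1 p=0 q=1 r=1
t19.Δ0 clk=1 u=1 p=0 q=1 r=1
t19.Δ1 clk=0 u=1 p=0 q=1 r=1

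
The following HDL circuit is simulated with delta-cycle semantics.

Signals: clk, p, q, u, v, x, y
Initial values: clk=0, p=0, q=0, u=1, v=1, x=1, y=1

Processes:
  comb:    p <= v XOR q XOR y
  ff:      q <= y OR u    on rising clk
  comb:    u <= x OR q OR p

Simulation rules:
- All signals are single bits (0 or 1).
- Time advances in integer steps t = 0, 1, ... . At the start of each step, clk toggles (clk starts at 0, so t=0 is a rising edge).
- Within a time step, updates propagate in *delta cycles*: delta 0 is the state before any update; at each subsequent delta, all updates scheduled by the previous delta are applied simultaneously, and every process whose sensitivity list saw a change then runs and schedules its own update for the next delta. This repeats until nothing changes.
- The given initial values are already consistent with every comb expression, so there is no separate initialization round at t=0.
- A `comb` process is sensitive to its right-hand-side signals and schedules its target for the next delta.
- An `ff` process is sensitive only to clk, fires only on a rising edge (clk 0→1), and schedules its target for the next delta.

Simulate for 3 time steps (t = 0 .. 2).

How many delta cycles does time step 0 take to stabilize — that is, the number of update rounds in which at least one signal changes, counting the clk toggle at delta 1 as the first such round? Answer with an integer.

3

t=0 Δ0: p=0 x=1 v=1 clk=0 u=1 y=1 q=0
  Δ1: clk:0→1
  Δ2: q:0→1
  Δ3: p:0→1
  (3Δ to stable)
t=1 Δ0: p=1 x=1 v=1 clk=1 u=1 y=1 q=1
  Δ1: clk:1→0
  (1Δ to stable)
t=2 Δ0: p=1 x=1 v=1 clk=0 u=1 y=1 q=1
  Δ1: clk:0→1
  (1Δ to stable)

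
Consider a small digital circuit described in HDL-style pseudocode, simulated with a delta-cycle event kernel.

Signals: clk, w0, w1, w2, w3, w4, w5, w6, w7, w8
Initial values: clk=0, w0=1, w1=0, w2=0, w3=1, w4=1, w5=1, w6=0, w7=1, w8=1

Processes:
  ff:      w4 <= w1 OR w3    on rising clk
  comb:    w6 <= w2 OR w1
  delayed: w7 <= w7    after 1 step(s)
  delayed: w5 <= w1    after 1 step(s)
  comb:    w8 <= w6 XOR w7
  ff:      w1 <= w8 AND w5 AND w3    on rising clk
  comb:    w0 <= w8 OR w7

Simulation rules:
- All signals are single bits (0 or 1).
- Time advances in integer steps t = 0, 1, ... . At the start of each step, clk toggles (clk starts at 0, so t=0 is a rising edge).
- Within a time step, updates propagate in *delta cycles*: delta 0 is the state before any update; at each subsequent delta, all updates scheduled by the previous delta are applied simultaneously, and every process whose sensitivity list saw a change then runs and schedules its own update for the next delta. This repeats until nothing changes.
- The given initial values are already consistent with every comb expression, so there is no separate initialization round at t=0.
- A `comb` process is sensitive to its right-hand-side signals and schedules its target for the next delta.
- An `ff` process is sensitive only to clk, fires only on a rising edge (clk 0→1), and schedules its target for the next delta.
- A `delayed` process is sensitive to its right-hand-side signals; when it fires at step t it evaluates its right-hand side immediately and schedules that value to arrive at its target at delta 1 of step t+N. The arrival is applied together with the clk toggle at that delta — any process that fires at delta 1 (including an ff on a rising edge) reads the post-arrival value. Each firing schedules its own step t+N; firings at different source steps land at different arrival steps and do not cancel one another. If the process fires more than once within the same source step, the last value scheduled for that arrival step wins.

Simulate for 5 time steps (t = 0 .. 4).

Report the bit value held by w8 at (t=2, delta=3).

0

t=0 Δ0: w0=1 w7=1 clk=0 w1=0 w6=0 w8=1 w2=0 w4=1 w3=1 w5=1
  Δ1: clk:0→1
  Δ2: w1:0→1
  Δ3: w6:0→1
  Δ4: w8:1→0
  (4Δ to stable)
t=1 Δ0: w0=1 w7=1 clk=1 w1=1 w6=1 w8=0 w2=0 w4=1 w3=1 w5=1
  Δ1: clk:1→0
  (1Δ to stable)
t=2 Δ0: w0=1 w7=1 clk=0 w1=1 w6=1 w8=0 w2=0 w4=1 w3=1 w5=1
  Δ1: clk:0→1
  Δ2: w1:1→0
  Δ3: w6:1→0
  Δ4: w8:0→1
  (4Δ to stable)
t=3 Δ0: w0=1 w7=1 clk=1 w1=0 w6=0 w8=1 w2=0 w4=1 w3=1 w5=1
  Δ1: clk:1→0, w5:1→0
  (1Δ to stable)
t=4 Δ0: w0=1 w7=1 clk=0 w1=0 w6=0 w8=1 w2=0 w4=1 w3=1 w5=0
  Δ1: clk:0→1
  (1Δ to stable)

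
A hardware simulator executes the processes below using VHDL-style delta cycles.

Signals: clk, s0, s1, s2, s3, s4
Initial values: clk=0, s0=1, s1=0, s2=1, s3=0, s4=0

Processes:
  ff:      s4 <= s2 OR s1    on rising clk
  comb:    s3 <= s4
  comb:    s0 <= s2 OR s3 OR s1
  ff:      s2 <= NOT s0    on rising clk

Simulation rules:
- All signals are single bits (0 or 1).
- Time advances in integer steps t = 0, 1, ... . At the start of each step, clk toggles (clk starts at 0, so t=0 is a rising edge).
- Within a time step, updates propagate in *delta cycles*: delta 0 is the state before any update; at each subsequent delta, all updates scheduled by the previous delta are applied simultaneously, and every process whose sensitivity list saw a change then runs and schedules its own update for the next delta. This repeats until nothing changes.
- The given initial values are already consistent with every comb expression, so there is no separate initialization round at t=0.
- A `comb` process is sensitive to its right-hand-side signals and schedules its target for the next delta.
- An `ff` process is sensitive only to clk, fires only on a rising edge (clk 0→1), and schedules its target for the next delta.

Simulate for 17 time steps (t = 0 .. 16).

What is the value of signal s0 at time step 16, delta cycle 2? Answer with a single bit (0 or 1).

0

t=0 Δ0: clk=0 s4=0 s3=0 s1=0 s2=1 s0=1
  Δ1: clk:0→1
  Δ2: s4:0→1, s2:1→0
  Δ3: s3:0→1, s0:1→0
  Δ4: s0:0→1
  (4Δ to stable)
t=1 Δ0: clk=1 s4=1 s3=1 s1=0 s2=0 s0=1
  Δ1: clk:1→0
  (1Δ to stable)
t=2 Δ0: clk=0 s4=1 s3=1 s1=0 s2=0 s0=1
  Δ1: clk:0→1
  Δ2: s4:1→0
  Δ3: s3:1→0
  Δ4: s0:1→0
  (4Δ to stable)
t=3 Δ0: clk=1 s4=0 s3=0 s1=0 s2=0 s0=0
  Δ1: clk:1→0
  (1Δ to stable)
t=4 Δ0: clk=0 s4=0 s3=0 s1=0 s2=0 s0=0
  Δ1: clk:0→1
  Δ2: s2:0→1
  Δ3: s0:0→1
  (3Δ to stable)
t=5 Δ0: clk=1 s4=0 s3=0 s1=0 s2=1 s0=1
  Δ1: clk:1→0
  (1Δ to stable)
t=6 Δ0: clk=0 s4=0 s3=0 s1=0 s2=1 s0=1
  Δ1: clk:0→1
  Δ2: s4:0→1, s2:1→0
  Δ3: s3:0→1, s0:1→0
  Δ4: s0:0→1
  (4Δ to stable)
t=7 Δ0: clk=1 s4=1 s3=1 s1=0 s2=0 s0=1
  Δ1: clk:1→0
  (1Δ to stable)
t=8 Δ0: clk=0 s4=1 s3=1 s1=0 s2=0 s0=1
  Δ1: clk:0→1
  Δ2: s4:1→0
  Δ3: s3:1→0
  Δ4: s0:1→0
  (4Δ to stable)
t=9 Δ0: clk=1 s4=0 s3=0 s1=0 s2=0 s0=0
  Δ1: clk:1→0
  (1Δ to stable)
t=10 Δ0: clk=0 s4=0 s3=0 s1=0 s2=0 s0=0
  Δ1: clk:0→1
  Δ2: s2:0→1
  Δ3: s0:0→1
  (3Δ to stable)
t=11 Δ0: clk=1 s4=0 s3=0 s1=0 s2=1 s0=1
  Δ1: clk:1→0
  (1Δ to stable)
t=12 Δ0: clk=0 s4=0 s3=0 s1=0 s2=1 s0=1
  Δ1: clk:0→1
  Δ2: s4:0→1, s2:1→0
  Δ3: s3:0→1, s0:1→0
  Δ4: s0:0→1
  (4Δ to stable)
t=13 Δ0: clk=1 s4=1 s3=1 s1=0 s2=0 s0=1
  Δ1: clk:1→0
  (1Δ to stable)
t=14 Δ0: clk=0 s4=1 s3=1 s1=0 s2=0 s0=1
  Δ1: clk:0→1
  Δ2: s4:1→0
  Δ3: s3:1→0
  Δ4: s0:1→0
  (4Δ to stable)
t=15 Δ0: clk=1 s4=0 s3=0 s1=0 s2=0 s0=0
  Δ1: clk:1→0
  (1Δ to stable)
t=16 Δ0: clk=0 s4=0 s3=0 s1=0 s2=0 s0=0
  Δ1: clk:0→1
  Δ2: s2:0→1
  Δ3: s0:0→1
  (3Δ to stable)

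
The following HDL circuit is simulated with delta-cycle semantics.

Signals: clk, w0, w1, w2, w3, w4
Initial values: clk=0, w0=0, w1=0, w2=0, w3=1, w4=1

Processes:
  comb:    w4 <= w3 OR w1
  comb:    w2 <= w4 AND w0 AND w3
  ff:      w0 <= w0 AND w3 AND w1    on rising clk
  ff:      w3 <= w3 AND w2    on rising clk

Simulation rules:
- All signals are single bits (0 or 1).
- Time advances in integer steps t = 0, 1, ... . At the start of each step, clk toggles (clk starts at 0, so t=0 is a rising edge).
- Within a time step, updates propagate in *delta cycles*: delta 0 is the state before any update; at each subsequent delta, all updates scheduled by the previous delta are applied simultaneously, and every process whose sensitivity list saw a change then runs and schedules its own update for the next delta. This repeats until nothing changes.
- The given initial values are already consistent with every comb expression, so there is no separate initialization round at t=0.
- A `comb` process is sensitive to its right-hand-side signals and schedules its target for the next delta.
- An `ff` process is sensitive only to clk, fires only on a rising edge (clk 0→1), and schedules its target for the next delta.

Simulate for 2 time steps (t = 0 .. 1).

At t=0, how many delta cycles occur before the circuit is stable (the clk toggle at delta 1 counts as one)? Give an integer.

3

[bits: w2,w3,w1,clk,w4,w0]
t=0: Δ0=010010 Δ1=010110 Δ2=000110 Δ3=000100 | 3Δ
t=1: Δ0=000100 Δ1=000000 | 1Δ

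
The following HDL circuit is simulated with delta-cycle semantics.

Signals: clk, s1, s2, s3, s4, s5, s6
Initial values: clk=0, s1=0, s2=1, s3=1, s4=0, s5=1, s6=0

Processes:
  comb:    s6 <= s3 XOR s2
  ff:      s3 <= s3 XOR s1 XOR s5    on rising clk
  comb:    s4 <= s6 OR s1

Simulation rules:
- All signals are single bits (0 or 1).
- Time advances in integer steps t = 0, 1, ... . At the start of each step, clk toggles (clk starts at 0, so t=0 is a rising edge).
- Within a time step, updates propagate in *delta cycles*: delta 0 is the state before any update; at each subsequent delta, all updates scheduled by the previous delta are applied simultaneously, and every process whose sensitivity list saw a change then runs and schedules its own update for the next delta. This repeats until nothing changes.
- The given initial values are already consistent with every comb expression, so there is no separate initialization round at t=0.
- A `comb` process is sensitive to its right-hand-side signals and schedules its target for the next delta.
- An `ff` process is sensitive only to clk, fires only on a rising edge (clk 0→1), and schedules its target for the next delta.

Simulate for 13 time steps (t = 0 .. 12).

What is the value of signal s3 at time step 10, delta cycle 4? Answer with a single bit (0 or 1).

t=0 Δ0: s2=1 s1=0 s3=1 s6=0 s4=0 s5=1 clk=0
  Δ1: clk:0→1
  Δ2: s3:1→0
  Δ3: s6:0→1
  Δ4: s4:0→1
  (4Δ to stable)
t=1 Δ0: s2=1 s1=0 s3=0 s6=1 s4=1 s5=1 clk=1
  Δ1: clk:1→0
  (1Δ to stable)
t=2 Δ0: s2=1 s1=0 s3=0 s6=1 s4=1 s5=1 clk=0
  Δ1: clk:0→1
  Δ2: s3:0→1
  Δ3: s6:1→0
  Δ4: s4:1→0
  (4Δ to stable)
t=3 Δ0: s2=1 s1=0 s3=1 s6=0 s4=0 s5=1 clk=1
  Δ1: clk:1→0
  (1Δ to stable)
t=4 Δ0: s2=1 s1=0 s3=1 s6=0 s4=0 s5=1 clk=0
  Δ1: clk:0→1
  Δ2: s3:1→0
  Δ3: s6:0→1
  Δ4: s4:0→1
  (4Δ to stable)
t=5 Δ0: s2=1 s1=0 s3=0 s6=1 s4=1 s5=1 clk=1
  Δ1: clk:1→0
  (1Δ to stable)
t=6 Δ0: s2=1 s1=0 s3=0 s6=1 s4=1 s5=1 clk=0
  Δ1: clk:0→1
  Δ2: s3:0→1
  Δ3: s6:1→0
  Δ4: s4:1→0
  (4Δ to stable)
t=7 Δ0: s2=1 s1=0 s3=1 s6=0 s4=0 s5=1 clk=1
  Δ1: clk:1→0
  (1Δ to stable)
t=8 Δ0: s2=1 s1=0 s3=1 s6=0 s4=0 s5=1 clk=0
  Δ1: clk:0→1
  Δ2: s3:1→0
  Δ3: s6:0→1
  Δ4: s4:0→1
  (4Δ to stable)
t=9 Δ0: s2=1 s1=0 s3=0 s6=1 s4=1 s5=1 clk=1
  Δ1: clk:1→0
  (1Δ to stable)
t=10 Δ0: s2=1 s1=0 s3=0 s6=1 s4=1 s5=1 clk=0
  Δ1: clk:0→1
  Δ2: s3:0→1
  Δ3: s6:1→0
  Δ4: s4:1→0
  (4Δ to stable)
t=11 Δ0: s2=1 s1=0 s3=1 s6=0 s4=0 s5=1 clk=1
  Δ1: clk:1→0
  (1Δ to stable)
t=12 Δ0: s2=1 s1=0 s3=1 s6=0 s4=0 s5=1 clk=0
  Δ1: clk:0→1
  Δ2: s3:1→0
  Δ3: s6:0→1
  Δ4: s4:0→1
  (4Δ to stable)

1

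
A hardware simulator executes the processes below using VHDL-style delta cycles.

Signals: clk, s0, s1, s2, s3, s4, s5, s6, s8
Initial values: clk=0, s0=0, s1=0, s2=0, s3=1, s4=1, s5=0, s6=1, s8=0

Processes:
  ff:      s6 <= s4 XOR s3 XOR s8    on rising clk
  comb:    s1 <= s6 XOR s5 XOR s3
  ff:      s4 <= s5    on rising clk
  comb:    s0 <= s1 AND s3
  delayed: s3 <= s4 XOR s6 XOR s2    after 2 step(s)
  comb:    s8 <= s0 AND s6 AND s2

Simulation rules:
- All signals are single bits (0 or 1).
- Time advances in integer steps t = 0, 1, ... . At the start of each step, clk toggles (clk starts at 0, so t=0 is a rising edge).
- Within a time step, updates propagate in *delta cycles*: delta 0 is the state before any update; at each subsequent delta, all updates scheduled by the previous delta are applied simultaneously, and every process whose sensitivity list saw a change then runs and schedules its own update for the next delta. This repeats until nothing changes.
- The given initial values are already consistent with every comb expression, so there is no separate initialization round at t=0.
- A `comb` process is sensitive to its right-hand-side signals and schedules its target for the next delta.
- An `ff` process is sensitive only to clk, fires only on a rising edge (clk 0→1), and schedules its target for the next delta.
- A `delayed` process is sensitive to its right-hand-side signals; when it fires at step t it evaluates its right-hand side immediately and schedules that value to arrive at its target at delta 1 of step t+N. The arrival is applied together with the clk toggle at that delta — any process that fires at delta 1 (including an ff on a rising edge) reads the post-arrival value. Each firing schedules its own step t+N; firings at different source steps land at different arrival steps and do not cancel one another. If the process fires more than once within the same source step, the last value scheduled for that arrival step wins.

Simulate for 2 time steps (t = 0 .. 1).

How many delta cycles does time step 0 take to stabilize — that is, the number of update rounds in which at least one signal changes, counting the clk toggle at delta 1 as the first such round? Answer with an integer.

t=0 Δ0: s0=0 s2=0 s4=1 s8=0 s3=1 s5=0 s1=0 clk=0 s6=1
  Δ1: clk:0→1
  Δ2: s4:1→0, s6:1→0
  Δ3: s1:0→1
  Δ4: s0:0→1
  (4Δ to stable)
t=1 Δ0: s0=1 s2=0 s4=0 s8=0 s3=1 s5=0 s1=1 clk=1 s6=0
  Δ1: clk:1→0
  (1Δ to stable)

4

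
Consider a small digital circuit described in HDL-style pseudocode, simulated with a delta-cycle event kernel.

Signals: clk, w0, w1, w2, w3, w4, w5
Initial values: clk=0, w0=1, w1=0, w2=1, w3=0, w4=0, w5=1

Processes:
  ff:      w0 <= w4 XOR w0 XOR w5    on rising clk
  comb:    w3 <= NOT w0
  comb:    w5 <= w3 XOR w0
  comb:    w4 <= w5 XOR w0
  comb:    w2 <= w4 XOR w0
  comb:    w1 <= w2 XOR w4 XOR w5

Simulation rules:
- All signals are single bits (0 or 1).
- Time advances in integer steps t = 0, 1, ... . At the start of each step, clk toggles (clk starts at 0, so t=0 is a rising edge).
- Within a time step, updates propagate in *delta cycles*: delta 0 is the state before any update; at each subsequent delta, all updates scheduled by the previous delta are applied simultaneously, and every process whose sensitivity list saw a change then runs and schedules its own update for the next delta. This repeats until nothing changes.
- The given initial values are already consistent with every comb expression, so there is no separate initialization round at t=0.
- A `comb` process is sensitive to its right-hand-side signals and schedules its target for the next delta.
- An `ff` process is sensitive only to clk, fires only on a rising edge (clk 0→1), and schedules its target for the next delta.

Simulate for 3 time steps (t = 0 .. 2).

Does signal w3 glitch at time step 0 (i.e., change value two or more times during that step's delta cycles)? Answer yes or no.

t0.Δ0 w3=0 w0=1 w1=0 w4=0 w5=1 clk=0 w2=1
t0.Δ1 w3=0 w0=1 w1=0 w4=0 w5=1 clk=1 w2=1
t0.Δ2 w3=0 w0=0 w1=0 w4=0 w5=1 clk=1 w2=1
t0.Δ3 w3=1 w0=0 w1=0 w4=1 w5=0 clk=1 w2=0
t0.Δ4 w3=1 w0=0 w1=1 w4=0 w5=1 clk=1 w2=1
t0.Δ5 w3=1 w0=0 w1=0 w4=1 w5=1 clk=1 w2=0
t0.Δ6 w3=1 w0=0 w1=0 w4=1 w5=1 clk=1 w2=1
t0.Δ7 w3=1 w0=0 w1=1 w4=1 w5=1 clk=1 w2=1
t1.Δ0 w3=1 w0=0 w1=1 w4=1 w5=1 clk=1 w2=1
t1.Δ1 w3=1 w0=0 w1=1 w4=1 w5=1 clk=0 w2=1
t2.Δ0 w3=1 w0=0 w1=1 w4=1 w5=1 clk=0 w2=1
t2.Δ1 w3=1 w0=0 w1=1 w4=1 w5=1 clk=1 w2=1

no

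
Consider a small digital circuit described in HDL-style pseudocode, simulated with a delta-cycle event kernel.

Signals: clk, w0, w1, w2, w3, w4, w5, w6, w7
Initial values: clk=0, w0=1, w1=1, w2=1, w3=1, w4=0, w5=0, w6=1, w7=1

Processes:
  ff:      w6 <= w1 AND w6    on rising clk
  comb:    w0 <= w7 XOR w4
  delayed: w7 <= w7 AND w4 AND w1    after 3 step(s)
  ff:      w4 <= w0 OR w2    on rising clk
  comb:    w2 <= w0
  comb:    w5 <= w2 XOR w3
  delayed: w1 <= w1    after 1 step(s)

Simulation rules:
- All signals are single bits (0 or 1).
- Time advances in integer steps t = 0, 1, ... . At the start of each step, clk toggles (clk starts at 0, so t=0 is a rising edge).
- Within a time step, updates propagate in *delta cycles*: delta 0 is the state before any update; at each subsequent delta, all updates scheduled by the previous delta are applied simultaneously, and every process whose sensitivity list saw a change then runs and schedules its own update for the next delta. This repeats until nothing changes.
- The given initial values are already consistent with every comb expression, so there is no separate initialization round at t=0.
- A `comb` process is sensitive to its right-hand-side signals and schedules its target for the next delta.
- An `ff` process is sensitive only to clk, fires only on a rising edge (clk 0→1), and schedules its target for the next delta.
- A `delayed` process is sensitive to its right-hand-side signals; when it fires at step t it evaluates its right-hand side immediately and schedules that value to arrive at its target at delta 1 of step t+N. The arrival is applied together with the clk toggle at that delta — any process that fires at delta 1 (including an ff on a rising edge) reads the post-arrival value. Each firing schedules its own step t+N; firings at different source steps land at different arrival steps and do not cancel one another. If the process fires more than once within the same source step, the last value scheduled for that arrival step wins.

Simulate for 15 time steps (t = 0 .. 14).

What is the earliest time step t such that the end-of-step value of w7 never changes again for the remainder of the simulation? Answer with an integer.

11

t=0 Δ0: w4=0 w5=0 w7=1 w6=1 w3=1 clk=0 w2=1 w0=1 w1=1
  Δ1: clk:0→1
  Δ2: w4:0→1
  Δ3: w0:1→0
  Δ4: w2:1→0
  Δ5: w5:0→1
  (5Δ to stable)
t=1 Δ0: w4=1 w5=1 w7=1 w6=1 w3=1 clk=1 w2=0 w0=0 w1=1
  Δ1: clk:1→0
  (1Δ to stable)
t=2 Δ0: w4=1 w5=1 w7=1 w6=1 w3=1 clk=0 w2=0 w0=0 w1=1
  Δ1: clk:0→1
  Δ2: w4:1→0
  Δ3: w0:0→1
  Δ4: w2:0→1
  Δ5: w5:1→0
  (5Δ to stable)
t=3 Δ0: w4=0 w5=0 w7=1 w6=1 w3=1 clk=1 w2=1 w0=1 w1=1
  Δ1: clk:1→0
  (1Δ to stable)
t=4 Δ0: w4=0 w5=0 w7=1 w6=1 w3=1 clk=0 w2=1 w0=1 w1=1
  Δ1: clk:0→1
  Δ2: w4:0→1
  Δ3: w0:1→0
  Δ4: w2:1→0
  Δ5: w5:0→1
  (5Δ to stable)
t=5 Δ0: w4=1 w5=1 w7=1 w6=1 w3=1 clk=1 w2=0 w0=0 w1=1
  Δ1: w7:1→0, clk:1→0
  Δ2: w0:0→1
  Δ3: w2:0→1
  Δ4: w5:1→0
  (4Δ to stable)
t=6 Δ0: w4=1 w5=0 w7=0 w6=1 w3=1 clk=0 w2=1 w0=1 w1=1
  Δ1: clk:0→1
  (1Δ to stable)
t=7 Δ0: w4=1 w5=0 w7=0 w6=1 w3=1 clk=1 w2=1 w0=1 w1=1
  Δ1: w7:0→1, clk:1→0
  Δ2: w0:1→0
  Δ3: w2:1→0
  Δ4: w5:0→1
  (4Δ to stable)
t=8 Δ0: w4=1 w5=1 w7=1 w6=1 w3=1 clk=0 w2=0 w0=0 w1=1
  Δ1: w7:1→0, clk:0→1
  Δ2: w4:1→0, w0:0→1
  Δ3: w2:0→1, w0:1→0
  Δ4: w5:1→0, w2:1→0
  Δ5: w5:0→1
  (5Δ to stable)
t=9 Δ0: w4=0 w5=1 w7=0 w6=1 w3=1 clk=1 w2=0 w0=0 w1=1
  Δ1: clk:1→0
  (1Δ to stable)
t=10 Δ0: w4=0 w5=1 w7=0 w6=1 w3=1 clk=0 w2=0 w0=0 w1=1
  Δ1: w7:0→1, clk:0→1
  Δ2: w0:0→1
  Δ3: w2:0→1
  Δ4: w5:1→0
  (4Δ to stable)
t=11 Δ0: w4=0 w5=0 w7=1 w6=1 w3=1 clk=1 w2=1 w0=1 w1=1
  Δ1: w7:1→0, clk:1→0
  Δ2: w0:1→0
  Δ3: w2:1→0
  Δ4: w5:0→1
  (4Δ to stable)
t=12 Δ0: w4=0 w5=1 w7=0 w6=1 w3=1 clk=0 w2=0 w0=0 w1=1
  Δ1: clk:0→1
  (1Δ to stable)
t=13 Δ0: w4=0 w5=1 w7=0 w6=1 w3=1 clk=1 w2=0 w0=0 w1=1
  Δ1: clk:1→0
  (1Δ to stable)
t=14 Δ0: w4=0 w5=1 w7=0 w6=1 w3=1 clk=0 w2=0 w0=0 w1=1
  Δ1: clk:0→1
  (1Δ to stable)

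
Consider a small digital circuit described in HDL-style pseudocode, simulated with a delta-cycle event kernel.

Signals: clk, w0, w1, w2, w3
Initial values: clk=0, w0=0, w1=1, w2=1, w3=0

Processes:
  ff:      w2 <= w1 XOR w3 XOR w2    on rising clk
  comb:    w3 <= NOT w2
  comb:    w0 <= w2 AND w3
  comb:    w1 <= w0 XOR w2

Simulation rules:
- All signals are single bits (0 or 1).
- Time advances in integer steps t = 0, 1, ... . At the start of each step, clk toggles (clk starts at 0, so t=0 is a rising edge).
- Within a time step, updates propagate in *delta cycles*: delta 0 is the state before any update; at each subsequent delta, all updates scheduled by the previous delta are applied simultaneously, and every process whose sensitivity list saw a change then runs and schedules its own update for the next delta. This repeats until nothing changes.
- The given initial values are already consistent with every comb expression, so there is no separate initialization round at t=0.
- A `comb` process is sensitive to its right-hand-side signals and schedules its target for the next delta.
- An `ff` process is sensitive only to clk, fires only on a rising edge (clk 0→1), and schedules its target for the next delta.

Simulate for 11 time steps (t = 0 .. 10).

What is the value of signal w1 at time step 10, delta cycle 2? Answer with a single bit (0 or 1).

t0.Δ0 w1=1 clk=0 w2=1 w3=0 w0=0
t0.Δ1 w1=1 clk=1 w2=1 w3=0 w0=0
t0.Δ2 w1=1 clk=1 w2=0 w3=0 w0=0
t0.Δ3 w1=0 clk=1 w2=0 w3=1 w0=0
t1.Δ0 w1=0 clk=1 w2=0 w3=1 w0=0
t1.Δ1 w1=0 clk=0 w2=0 w3=1 w0=0
t2.Δ0 w1=0 clk=0 w2=0 w3=1 w0=0
t2.Δ1 w1=0 clk=1 w2=0 w3=1 w0=0
t2.Δ2 w1=0 clk=1 w2=1 w3=1 w0=0
t2.Δ3 w1=1 clk=1 w2=1 w3=0 w0=1
t2.Δ4 w1=0 clk=1 w2=1 w3=0 w0=0
t2.Δ5 w1=1 clk=1 w2=1 w3=0 w0=0
t3.Δ0 w1=1 clk=1 w2=1 w3=0 w0=0
t3.Δ1 w1=1 clk=0 w2=1 w3=0 w0=0
t4.Δ0 w1=1 clk=0 w2=1 w3=0 w0=0
t4.Δ1 w1=1 clk=1 w2=1 w3=0 w0=0
t4.Δ2 w1=1 clk=1 w2=0 w3=0 w0=0
t4.Δ3 w1=0 clk=1 w2=0 w3=1 w0=0
t5.Δ0 w1=0 clk=1 w2=0 w3=1 w0=0
t5.Δ1 w1=0 clk=0 w2=0 w3=1 w0=0
t6.Δ0 w1=0 clk=0 w2=0 w3=1 w0=0
t6.Δ1 w1=0 clk=1 w2=0 w3=1 w0=0
t6.Δ2 w1=0 clk=1 w2=1 w3=1 w0=0
t6.Δ3 w1=1 clk=1 w2=1 w3=0 w0=1
t6.Δ4 w1=0 clk=1 w2=1 w3=0 w0=0
t6.Δ5 w1=1 clk=1 w2=1 w3=0 w0=0
t7.Δ0 w1=1 clk=1 w2=1 w3=0 w0=0
t7.Δ1 w1=1 clk=0 w2=1 w3=0 w0=0
t8.Δ0 w1=1 clk=0 w2=1 w3=0 w0=0
t8.Δ1 w1=1 clk=1 w2=1 w3=0 w0=0
t8.Δ2 w1=1 clk=1 w2=0 w3=0 w0=0
t8.Δ3 w1=0 clk=1 w2=0 w3=1 w0=0
t9.Δ0 w1=0 clk=1 w2=0 w3=1 w0=0
t9.Δ1 w1=0 clk=0 w2=0 w3=1 w0=0
t10.Δ0 w1=0 clk=0 w2=0 w3=1 w0=0
t10.Δ1 w1=0 clk=1 w2=0 w3=1 w0=0
t10.Δ2 w1=0 clk=1 w2=1 w3=1 w0=0
t10.Δ3 w1=1 clk=1 w2=1 w3=0 w0=1
t10.Δ4 w1=0 clk=1 w2=1 w3=0 w0=0
t10.Δ5 w1=1 clk=1 w2=1 w3=0 w0=0

0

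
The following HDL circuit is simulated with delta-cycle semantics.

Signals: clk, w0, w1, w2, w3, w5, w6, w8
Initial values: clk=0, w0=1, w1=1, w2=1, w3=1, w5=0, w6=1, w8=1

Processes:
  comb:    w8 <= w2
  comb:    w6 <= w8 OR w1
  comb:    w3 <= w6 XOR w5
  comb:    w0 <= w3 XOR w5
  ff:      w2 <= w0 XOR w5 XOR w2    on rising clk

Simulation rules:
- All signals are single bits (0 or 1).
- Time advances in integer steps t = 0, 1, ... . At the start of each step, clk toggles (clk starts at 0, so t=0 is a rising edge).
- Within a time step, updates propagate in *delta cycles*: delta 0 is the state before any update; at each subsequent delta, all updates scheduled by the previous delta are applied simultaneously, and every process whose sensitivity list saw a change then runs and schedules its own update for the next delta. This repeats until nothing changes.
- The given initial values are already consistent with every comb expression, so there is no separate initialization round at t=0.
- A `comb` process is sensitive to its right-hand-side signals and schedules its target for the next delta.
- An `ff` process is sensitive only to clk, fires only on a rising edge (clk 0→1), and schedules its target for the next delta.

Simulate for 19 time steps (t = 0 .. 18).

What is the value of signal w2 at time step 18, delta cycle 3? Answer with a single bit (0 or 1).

[bits: w3,w6,w2,clk,w8,w0,w5,w1]
t=0: Δ0=11101101 Δ1=11111101 Δ2=11011101 Δ3=11010101 | 3Δ
t=1: Δ0=11010101 Δ1=11000101 | 1Δ
t=2: Δ0=11000101 Δ1=11010101 Δ2=11110101 Δ3=11111101 | 3Δ
t=3: Δ0=11111101 Δ1=11101101 | 1Δ
t=4: Δ0=11101101 Δ1=11111101 Δ2=11011101 Δ3=11010101 | 3Δ
t=5: Δ0=11010101 Δ1=11000101 | 1Δ
t=6: Δ0=11000101 Δ1=11010101 Δ2=11110101 Δ3=11111101 | 3Δ
t=7: Δ0=11111101 Δ1=11101101 | 1Δ
t=8: Δ0=11101101 Δ1=11111101 Δ2=11011101 Δ3=11010101 | 3Δ
t=9: Δ0=11010101 Δ1=11000101 | 1Δ
t=10: Δ0=11000101 Δ1=11010101 Δ2=11110101 Δ3=11111101 | 3Δ
t=11: Δ0=11111101 Δ1=11101101 | 1Δ
t=12: Δ0=11101101 Δ1=11111101 Δ2=11011101 Δ3=11010101 | 3Δ
t=13: Δ0=11010101 Δ1=11000101 | 1Δ
t=14: Δ0=11000101 Δ1=11010101 Δ2=11110101 Δ3=11111101 | 3Δ
t=15: Δ0=11111101 Δ1=11101101 | 1Δ
t=16: Δ0=11101101 Δ1=11111101 Δ2=11011101 Δ3=11010101 | 3Δ
t=17: Δ0=11010101 Δ1=11000101 | 1Δ
t=18: Δ0=11000101 Δ1=11010101 Δ2=11110101 Δ3=11111101 | 3Δ

1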